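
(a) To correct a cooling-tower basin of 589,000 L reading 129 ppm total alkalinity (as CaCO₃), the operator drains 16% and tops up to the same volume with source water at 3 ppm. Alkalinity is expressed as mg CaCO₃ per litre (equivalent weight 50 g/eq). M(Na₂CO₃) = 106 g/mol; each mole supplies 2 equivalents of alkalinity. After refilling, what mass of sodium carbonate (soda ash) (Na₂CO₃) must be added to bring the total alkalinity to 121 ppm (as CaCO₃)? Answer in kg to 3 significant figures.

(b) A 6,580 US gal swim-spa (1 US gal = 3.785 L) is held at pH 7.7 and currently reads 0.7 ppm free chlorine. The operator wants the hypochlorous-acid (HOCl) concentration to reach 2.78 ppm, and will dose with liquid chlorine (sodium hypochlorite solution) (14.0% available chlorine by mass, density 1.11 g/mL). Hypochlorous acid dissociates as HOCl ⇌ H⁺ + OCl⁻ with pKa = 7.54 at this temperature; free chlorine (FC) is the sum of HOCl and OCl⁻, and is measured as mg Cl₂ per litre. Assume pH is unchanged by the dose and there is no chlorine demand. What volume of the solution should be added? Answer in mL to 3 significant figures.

(a) After draining 16% and refilling: 129 × 0.84 + 3 × 0.16 = 108.84 ppm.
(a) Deficit to target: 121 − 108.84 = 12.16 mg/L.
(a) As CaCO₃: 12.16 mg/L × 589,000 L = 7162 g; ÷ 50 g/eq ÷ 2 = 71.62 mol Na₂CO₃.
(a) Mass: 71.62 × 106 = 7592 g.

(b) Volume: 6,580 US gal × 3.785 L/gal = 24,905 L.
(b) [OCl⁻]/[HOCl] = 10^(pH − pKa) = 10^(7.7 − 7.54) = 1.445; fraction as HOCl = 1/(1 + 1.445) = 0.4089.
(b) Free chlorine required for 2.78 ppm HOCl: 2.78 / 0.4089 = 6.798 ppm.
(b) FC to add: 6.798 − 0.7 = 6.098 mg/L as Cl₂.
(b) Cl₂ equivalent: 6.098 mg/L × 24,905 L = 151.9 g.
(b) Product at 14.0% available Cl: 151.9 / 0.14 = 1085 g.
(b) Volume: 1085 g ÷ 1.11 g/mL = 977.4 mL.

(a) 7.59 kg; (b) 977 mL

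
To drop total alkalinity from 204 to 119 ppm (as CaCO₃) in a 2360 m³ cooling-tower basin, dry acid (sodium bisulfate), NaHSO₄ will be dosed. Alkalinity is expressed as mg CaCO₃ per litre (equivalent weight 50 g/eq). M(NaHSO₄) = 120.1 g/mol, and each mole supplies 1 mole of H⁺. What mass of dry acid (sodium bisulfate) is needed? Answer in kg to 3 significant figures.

Volume: 2360 m³ = 2,360,000 L.
Alkalinity to neutralize: (204 − 119) = 85 mg/L as CaCO₃ × 2,360,000 L = 200,600 g as CaCO₃.
Equivalents of H⁺ required: 200,600 ÷ 50 g/eq = 4012 eq = 4012 mol NaHSO₄.
Mass of NaHSO₄: 4012 × 120.1 = 481,800 g.

482 kg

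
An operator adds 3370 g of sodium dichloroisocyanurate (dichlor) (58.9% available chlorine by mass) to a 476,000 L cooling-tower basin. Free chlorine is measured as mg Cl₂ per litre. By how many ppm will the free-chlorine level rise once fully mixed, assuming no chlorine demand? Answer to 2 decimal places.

4.17 ppm

Available chlorine delivered: 3370 g × 0.589 = 1985 g as Cl₂.
Concentration rise: 1985 g / 476,000 L = 4.17 mg/L = 4.17 ppm.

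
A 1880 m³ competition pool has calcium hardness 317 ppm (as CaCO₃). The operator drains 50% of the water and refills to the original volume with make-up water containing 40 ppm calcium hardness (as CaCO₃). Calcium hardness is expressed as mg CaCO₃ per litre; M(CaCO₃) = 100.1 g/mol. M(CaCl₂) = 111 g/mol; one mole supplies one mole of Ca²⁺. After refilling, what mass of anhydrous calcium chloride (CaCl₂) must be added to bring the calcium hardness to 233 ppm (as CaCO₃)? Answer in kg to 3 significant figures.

114 kg

Volume: 1880 m³ = 1,880,000 L.
After draining 50% and refilling: 317 × 0.50 + 40 × 0.50 = 178.5 ppm.
Deficit to target: 233 − 178.5 = 54.5 mg/L.
As CaCO₃: 54.5 mg/L × 1,880,000 L = 102,500 g; ÷ 100.1 = 1024 mol Ca²⁺.
Mass: 1024 × 111 = 113,600 g.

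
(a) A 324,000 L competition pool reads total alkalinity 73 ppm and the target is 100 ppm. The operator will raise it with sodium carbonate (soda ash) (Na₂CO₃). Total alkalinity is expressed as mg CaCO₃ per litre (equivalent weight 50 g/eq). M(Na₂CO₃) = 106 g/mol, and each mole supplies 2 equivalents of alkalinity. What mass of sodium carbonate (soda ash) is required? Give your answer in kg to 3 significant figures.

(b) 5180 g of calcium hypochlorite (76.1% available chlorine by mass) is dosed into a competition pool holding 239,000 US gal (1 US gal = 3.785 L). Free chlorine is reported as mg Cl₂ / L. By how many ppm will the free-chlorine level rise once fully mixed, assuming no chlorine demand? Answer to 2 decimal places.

(a) Alkalinity to add: (100 − 73) = 27 mg/L as CaCO₃ × 324,000 L = 8748 g as CaCO₃.
(a) Equivalents: 8748 g ÷ 50 g/eq = 175 eq.
(a) Each mole of Na₂CO₃ supplies 2 eq, so 175 / 2 = 87.48 mol.
(a) Mass: 87.48 mol × 106 g/mol = 9273 g.

(b) Volume: 239,000 US gal × 3.785 L/gal = 904,615 L.
(b) Available chlorine delivered: 5180 g × 0.761 = 3942 g as Cl₂.
(b) Concentration rise: 3942 g / 904,615 L = 4.358 mg/L = 4.36 ppm.

(a) 9.27 kg; (b) 4.36 ppm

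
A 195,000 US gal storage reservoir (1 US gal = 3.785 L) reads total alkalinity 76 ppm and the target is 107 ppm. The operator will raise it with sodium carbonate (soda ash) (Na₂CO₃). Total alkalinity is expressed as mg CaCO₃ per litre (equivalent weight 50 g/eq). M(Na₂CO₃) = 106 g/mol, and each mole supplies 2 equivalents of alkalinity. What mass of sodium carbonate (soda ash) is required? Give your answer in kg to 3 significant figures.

24.3 kg

Volume: 195,000 US gal × 3.785 L/gal = 738,075 L.
Alkalinity to add: (107 − 76) = 31 mg/L as CaCO₃ × 738,075 L = 22,880 g as CaCO₃.
Equivalents: 22,880 g ÷ 50 g/eq = 457.6 eq.
Each mole of Na₂CO₃ supplies 2 eq, so 457.6 / 2 = 228.8 mol.
Mass: 228.8 mol × 106 g/mol = 24,250 g.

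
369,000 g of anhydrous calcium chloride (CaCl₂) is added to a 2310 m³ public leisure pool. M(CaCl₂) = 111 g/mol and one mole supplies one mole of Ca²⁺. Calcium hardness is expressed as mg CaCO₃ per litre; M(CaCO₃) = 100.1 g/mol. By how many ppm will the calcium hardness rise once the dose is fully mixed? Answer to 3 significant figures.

Volume: 2310 m³ = 2,310,000 L.
Moles of Ca²⁺: 369,000 g ÷ 111 g/mol = 3324 mol.
As CaCO₃: 3324 mol × 100.1 g/mol = 332,800 g.
Rise: 332,800 g / 2,310,000 L × 1000 = 144.1 mg/L.

144 ppm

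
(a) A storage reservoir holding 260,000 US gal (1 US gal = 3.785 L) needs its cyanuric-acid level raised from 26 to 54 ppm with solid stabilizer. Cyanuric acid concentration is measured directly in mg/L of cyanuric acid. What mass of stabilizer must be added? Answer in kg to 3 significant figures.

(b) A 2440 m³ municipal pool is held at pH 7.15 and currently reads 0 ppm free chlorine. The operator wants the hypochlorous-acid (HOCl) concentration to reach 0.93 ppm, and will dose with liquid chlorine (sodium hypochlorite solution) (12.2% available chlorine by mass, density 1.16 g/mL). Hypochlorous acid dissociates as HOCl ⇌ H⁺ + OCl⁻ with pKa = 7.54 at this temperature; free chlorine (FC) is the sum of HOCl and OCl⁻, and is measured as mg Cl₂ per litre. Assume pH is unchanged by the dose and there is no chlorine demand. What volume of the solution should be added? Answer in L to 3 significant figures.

(a) Volume: 260,000 US gal × 3.785 L/gal = 984,100 L.
(a) CYA to add: (54 − 26) = 28 mg/L × 984,100 L = 27,550 g cyanuric acid.

(b) Volume: 2440 m³ = 2,440,000 L.
(b) [OCl⁻]/[HOCl] = 10^(pH − pKa) = 10^(7.15 − 7.54) = 0.4074; fraction as HOCl = 1/(1 + 0.4074) = 0.7105.
(b) Free chlorine required for 0.93 ppm HOCl: 0.93 / 0.7105 = 1.309 ppm.
(b) FC to add: 1.309 − 0 = 1.309 mg/L as Cl₂.
(b) Cl₂ equivalent: 1.309 mg/L × 2,440,000 L = 3194 g.
(b) Product at 12.2% available Cl: 3194 / 0.122 = 26,180 g.
(b) Volume: 26,180 g ÷ 1.16 g/mL = 22,570 mL.

(a) 27.6 kg; (b) 22.6 L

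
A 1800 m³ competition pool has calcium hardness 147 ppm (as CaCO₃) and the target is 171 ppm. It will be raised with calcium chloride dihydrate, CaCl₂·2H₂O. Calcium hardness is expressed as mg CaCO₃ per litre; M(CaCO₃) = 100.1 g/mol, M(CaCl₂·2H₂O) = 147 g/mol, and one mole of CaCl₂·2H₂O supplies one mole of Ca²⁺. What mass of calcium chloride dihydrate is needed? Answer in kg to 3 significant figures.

63.4 kg

Volume: 1800 m³ = 1,800,000 L.
Hardness to add: (171 − 147) = 24 mg/L as CaCO₃ × 1,800,000 L = 43,200 g as CaCO₃.
Moles of Ca²⁺ (1 mol Ca²⁺ ≡ 1 mol CaCO₃): 43,200 / 100.1 g/mol = 431.6 mol.
Mass of CaCl₂·2H₂O: 431.6 × 147 = 63,440 g.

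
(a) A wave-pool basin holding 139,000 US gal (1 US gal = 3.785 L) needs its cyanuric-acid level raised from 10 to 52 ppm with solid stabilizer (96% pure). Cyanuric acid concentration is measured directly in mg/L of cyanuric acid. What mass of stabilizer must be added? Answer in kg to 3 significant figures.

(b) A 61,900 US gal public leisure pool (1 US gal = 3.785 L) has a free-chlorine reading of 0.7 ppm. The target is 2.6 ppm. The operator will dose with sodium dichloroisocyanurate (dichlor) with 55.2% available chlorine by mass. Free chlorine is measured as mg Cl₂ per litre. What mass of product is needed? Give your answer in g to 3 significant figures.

(a) 23.0 kg; (b) 806 g

(a) Volume: 139,000 US gal × 3.785 L/gal = 526,115 L.
(a) CYA to add: (52 − 10) = 42 mg/L × 526,115 L = 22,100 g cyanuric acid.
(a) At 96% purity: 22,100 / 0.96 = 23,020 g product.

(b) Volume: 61,900 US gal × 3.785 L/gal = 234,292 L.
(b) Chlorine deficit: 2.6 − 0.7 = 1.9 ppm = 1.9 mg/L as Cl₂.
(b) Cl₂ equivalent needed: 1.9 mg/L × 234,292 L = 445,200 mg = 445.2 g.
(b) Product at 55.2% available chlorine: 445.2 / 0.552 = 806.4 g.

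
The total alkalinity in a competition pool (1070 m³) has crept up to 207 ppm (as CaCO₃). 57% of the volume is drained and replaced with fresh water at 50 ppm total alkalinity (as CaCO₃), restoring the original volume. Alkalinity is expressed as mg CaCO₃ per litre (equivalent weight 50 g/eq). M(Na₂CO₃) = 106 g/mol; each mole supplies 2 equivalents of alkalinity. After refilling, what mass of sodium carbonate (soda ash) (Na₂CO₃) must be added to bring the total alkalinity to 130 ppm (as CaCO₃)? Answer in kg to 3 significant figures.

Volume: 1070 m³ = 1,070,000 L.
After draining 57% and refilling: 207 × 0.43 + 50 × 0.57 = 117.51 ppm.
Deficit to target: 130 − 117.51 = 12.49 mg/L.
As CaCO₃: 12.49 mg/L × 1,070,000 L = 13,360 g; ÷ 50 g/eq ÷ 2 = 133.6 mol Na₂CO₃.
Mass: 133.6 × 106 = 14,170 g.

14.2 kg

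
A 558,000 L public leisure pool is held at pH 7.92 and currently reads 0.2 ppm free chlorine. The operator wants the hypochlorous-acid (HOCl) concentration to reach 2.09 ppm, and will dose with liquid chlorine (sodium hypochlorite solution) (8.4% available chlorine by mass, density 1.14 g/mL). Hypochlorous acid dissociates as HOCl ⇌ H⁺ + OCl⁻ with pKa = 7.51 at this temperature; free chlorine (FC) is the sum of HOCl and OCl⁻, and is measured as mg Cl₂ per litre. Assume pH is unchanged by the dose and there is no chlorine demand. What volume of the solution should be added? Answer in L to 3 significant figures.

42.3 L

[OCl⁻]/[HOCl] = 10^(pH − pKa) = 10^(7.92 − 7.51) = 2.57; fraction as HOCl = 1/(1 + 2.57) = 0.2801.
Free chlorine required for 2.09 ppm HOCl: 2.09 / 0.2801 = 7.462 ppm.
FC to add: 7.462 − 0.2 = 7.262 mg/L as Cl₂.
Cl₂ equivalent: 7.262 mg/L × 558,000 L = 4052 g.
Product at 8.4% available Cl: 4052 / 0.084 = 48,240 g.
Volume: 48,240 g ÷ 1.14 g/mL = 42,320 mL.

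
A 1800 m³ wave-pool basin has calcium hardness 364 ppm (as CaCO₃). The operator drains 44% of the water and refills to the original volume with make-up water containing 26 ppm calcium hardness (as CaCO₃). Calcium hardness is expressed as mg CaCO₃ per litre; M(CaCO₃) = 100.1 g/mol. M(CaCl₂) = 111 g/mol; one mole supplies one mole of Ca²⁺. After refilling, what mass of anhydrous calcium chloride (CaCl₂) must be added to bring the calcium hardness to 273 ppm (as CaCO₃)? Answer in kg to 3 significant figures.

115 kg

Volume: 1800 m³ = 1,800,000 L.
After draining 44% and refilling: 364 × 0.56 + 26 × 0.44 = 215.28 ppm.
Deficit to target: 273 − 215.28 = 57.72 mg/L.
As CaCO₃: 57.72 mg/L × 1,800,000 L = 103,900 g; ÷ 100.1 = 1038 mol Ca²⁺.
Mass: 1038 × 111 = 115,200 g.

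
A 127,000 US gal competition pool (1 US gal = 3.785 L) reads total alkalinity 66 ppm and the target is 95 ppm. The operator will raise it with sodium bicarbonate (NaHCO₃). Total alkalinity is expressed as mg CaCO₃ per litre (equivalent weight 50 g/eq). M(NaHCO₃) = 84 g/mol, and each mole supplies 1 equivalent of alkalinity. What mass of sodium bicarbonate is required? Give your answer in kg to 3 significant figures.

Volume: 127,000 US gal × 3.785 L/gal = 480,695 L.
Alkalinity to add: (95 − 66) = 29 mg/L as CaCO₃ × 480,695 L = 13,940 g as CaCO₃.
Equivalents: 13,940 g ÷ 50 g/eq = 278.8 eq.
NaHCO₃ supplies 1 eq per mole → 278.8 mol.
Mass: 278.8 mol × 84 g/mol = 23,420 g.

23.4 kg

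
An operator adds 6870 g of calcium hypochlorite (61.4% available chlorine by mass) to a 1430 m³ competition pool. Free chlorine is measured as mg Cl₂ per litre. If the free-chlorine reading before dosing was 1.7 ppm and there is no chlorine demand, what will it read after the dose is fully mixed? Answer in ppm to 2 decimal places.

Volume: 1430 m³ = 1,430,000 L.
Available chlorine delivered: 6870 g × 0.614 = 4218 g as Cl₂.
Concentration rise: 4218 g / 1,430,000 L = 2.95 mg/L = 2.95 ppm.
Final FC: 1.7 + 2.95 = 4.65 ppm.

4.65 ppm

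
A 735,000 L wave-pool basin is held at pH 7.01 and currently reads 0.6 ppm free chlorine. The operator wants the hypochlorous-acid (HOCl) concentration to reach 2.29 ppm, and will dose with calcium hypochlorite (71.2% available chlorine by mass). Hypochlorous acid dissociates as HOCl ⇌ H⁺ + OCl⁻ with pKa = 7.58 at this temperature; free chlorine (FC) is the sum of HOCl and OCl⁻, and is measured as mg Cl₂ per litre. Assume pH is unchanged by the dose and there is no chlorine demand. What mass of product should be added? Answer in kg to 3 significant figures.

2.38 kg

[OCl⁻]/[HOCl] = 10^(pH − pKa) = 10^(7.01 − 7.58) = 0.2692; fraction as HOCl = 1/(1 + 0.2692) = 0.7879.
Free chlorine required for 2.29 ppm HOCl: 2.29 / 0.7879 = 2.906 ppm.
FC to add: 2.906 − 0.6 = 2.306 mg/L as Cl₂.
Cl₂ equivalent: 2.306 mg/L × 735,000 L = 1695 g.
Product at 71.2% available Cl: 1695 / 0.712 = 2381 g.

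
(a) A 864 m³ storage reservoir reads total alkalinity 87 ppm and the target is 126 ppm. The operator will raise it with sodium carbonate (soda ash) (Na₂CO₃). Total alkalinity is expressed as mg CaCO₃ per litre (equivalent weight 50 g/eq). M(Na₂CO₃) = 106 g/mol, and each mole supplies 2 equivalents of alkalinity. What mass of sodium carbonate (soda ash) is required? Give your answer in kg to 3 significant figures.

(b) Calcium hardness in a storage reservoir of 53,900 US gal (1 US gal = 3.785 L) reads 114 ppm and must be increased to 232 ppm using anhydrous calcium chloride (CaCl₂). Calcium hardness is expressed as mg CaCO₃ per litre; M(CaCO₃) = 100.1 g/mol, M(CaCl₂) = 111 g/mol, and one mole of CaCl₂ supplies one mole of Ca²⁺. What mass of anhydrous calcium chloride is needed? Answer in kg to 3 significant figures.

(a) 35.7 kg; (b) 26.7 kg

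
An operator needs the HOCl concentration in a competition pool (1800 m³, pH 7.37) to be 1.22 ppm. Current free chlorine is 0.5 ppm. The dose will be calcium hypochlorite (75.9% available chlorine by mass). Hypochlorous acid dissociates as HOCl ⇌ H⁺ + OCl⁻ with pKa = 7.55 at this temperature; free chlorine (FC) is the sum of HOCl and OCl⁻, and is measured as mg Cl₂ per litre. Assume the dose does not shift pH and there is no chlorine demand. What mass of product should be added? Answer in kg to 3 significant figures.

3.62 kg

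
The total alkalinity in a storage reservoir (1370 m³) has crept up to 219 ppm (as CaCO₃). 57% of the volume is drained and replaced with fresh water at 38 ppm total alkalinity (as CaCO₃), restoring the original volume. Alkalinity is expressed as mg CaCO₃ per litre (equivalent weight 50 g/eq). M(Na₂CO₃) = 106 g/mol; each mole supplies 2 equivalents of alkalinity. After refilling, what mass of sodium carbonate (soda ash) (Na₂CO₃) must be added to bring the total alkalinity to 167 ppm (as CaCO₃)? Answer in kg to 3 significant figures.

74.3 kg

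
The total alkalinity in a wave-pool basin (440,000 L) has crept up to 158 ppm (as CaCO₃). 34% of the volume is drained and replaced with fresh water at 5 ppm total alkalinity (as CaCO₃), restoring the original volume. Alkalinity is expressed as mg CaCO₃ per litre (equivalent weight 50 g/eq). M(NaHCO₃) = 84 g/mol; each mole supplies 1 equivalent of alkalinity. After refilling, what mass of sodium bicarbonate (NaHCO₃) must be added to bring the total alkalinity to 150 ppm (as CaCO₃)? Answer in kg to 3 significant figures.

32.5 kg

After draining 34% and refilling: 158 × 0.66 + 5 × 0.34 = 105.98 ppm.
Deficit to target: 150 − 105.98 = 44.02 mg/L.
As CaCO₃: 44.02 mg/L × 440,000 L = 19,370 g; ÷ 50 g/eq ÷ 1 = 387.4 mol NaHCO₃.
Mass: 387.4 × 84 = 32,540 g.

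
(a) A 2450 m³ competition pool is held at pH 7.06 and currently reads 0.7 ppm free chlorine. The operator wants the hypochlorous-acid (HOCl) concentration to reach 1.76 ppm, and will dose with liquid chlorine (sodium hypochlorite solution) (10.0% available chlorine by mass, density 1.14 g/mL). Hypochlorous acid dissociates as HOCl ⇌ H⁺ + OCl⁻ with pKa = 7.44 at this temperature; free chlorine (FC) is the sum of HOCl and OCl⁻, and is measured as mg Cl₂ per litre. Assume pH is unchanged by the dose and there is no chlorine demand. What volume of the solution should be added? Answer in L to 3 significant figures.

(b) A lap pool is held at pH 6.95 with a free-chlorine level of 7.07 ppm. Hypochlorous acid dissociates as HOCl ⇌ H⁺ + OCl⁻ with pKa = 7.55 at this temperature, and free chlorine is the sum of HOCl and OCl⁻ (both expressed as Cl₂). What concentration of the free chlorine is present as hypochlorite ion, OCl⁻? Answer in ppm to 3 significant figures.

(a) Volume: 2450 m³ = 2,450,000 L.
(a) [OCl⁻]/[HOCl] = 10^(pH − pKa) = 10^(7.06 − 7.44) = 0.4169; fraction as HOCl = 1/(1 + 0.4169) = 0.7058.
(a) Free chlorine required for 1.76 ppm HOCl: 1.76 / 0.7058 = 2.494 ppm.
(a) FC to add: 2.494 − 0.7 = 1.794 mg/L as Cl₂.
(a) Cl₂ equivalent: 1.794 mg/L × 2,450,000 L = 4395 g.
(a) Product at 10.0% available Cl: 4395 / 0.1 = 43,950 g.
(a) Volume: 43,950 g ÷ 1.14 g/mL = 38,550 mL.

(b) [OCl⁻]/[HOCl] = 10^(pH − pKa) = 10^(6.95 − 7.55) = 10^-0.60 = 0.2512.
(b) Fraction as HOCl = 1 / (1 + 0.2512) = 0.7992.
(b) OCl⁻ = (1 − 0.7992) × 7.07 ppm = 1.419 ppm.

(a) 38.5 L; (b) 1.42 ppm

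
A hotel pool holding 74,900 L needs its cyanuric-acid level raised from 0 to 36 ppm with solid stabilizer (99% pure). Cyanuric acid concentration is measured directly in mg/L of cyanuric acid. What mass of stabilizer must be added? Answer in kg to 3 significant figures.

CYA to add: (36 − 0) = 36 mg/L × 74,900 L = 2696 g cyanuric acid.
At 99% purity: 2696 / 0.99 = 2724 g product.

2.72 kg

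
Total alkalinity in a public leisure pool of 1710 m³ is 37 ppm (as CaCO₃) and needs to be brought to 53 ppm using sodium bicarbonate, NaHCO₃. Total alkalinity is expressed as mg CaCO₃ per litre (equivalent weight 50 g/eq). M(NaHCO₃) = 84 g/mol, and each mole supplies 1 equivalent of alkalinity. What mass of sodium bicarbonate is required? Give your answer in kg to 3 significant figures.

46.0 kg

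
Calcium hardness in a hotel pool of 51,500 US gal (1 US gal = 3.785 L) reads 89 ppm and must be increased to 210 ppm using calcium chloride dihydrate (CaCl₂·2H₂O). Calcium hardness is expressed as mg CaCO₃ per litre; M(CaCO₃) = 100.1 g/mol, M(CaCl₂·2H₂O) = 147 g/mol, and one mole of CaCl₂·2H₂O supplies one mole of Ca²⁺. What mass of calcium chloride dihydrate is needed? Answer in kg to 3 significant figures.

Volume: 51,500 US gal × 3.785 L/gal = 194,928 L.
Hardness to add: (210 − 89) = 121 mg/L as CaCO₃ × 194,928 L = 23,590 g as CaCO₃.
Moles of Ca²⁺ (1 mol Ca²⁺ ≡ 1 mol CaCO₃): 23,590 / 100.1 g/mol = 235.6 mol.
Mass of CaCl₂·2H₂O: 235.6 × 147 = 34,640 g.

34.6 kg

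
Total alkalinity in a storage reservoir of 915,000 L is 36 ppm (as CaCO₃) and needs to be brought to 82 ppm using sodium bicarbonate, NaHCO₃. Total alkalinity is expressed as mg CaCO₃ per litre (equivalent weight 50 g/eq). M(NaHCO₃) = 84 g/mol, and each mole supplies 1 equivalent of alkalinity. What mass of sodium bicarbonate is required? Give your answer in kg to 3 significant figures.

70.7 kg

Alkalinity to add: (82 − 36) = 46 mg/L as CaCO₃ × 915,000 L = 42,090 g as CaCO₃.
Equivalents: 42,090 g ÷ 50 g/eq = 841.8 eq.
NaHCO₃ supplies 1 eq per mole → 841.8 mol.
Mass: 841.8 mol × 84 g/mol = 70,710 g.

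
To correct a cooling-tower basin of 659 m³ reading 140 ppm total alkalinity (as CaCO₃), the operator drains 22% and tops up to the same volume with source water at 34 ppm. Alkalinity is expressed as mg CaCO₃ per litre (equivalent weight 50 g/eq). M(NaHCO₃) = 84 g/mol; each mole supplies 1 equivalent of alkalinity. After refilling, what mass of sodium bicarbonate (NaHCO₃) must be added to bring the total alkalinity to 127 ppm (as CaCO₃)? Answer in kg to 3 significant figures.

11.4 kg

Volume: 659 m³ = 659,000 L.
After draining 22% and refilling: 140 × 0.78 + 34 × 0.22 = 116.68 ppm.
Deficit to target: 127 − 116.68 = 10.32 mg/L.
As CaCO₃: 10.32 mg/L × 659,000 L = 6801 g; ÷ 50 g/eq ÷ 1 = 136 mol NaHCO₃.
Mass: 136 × 84 = 11,430 g.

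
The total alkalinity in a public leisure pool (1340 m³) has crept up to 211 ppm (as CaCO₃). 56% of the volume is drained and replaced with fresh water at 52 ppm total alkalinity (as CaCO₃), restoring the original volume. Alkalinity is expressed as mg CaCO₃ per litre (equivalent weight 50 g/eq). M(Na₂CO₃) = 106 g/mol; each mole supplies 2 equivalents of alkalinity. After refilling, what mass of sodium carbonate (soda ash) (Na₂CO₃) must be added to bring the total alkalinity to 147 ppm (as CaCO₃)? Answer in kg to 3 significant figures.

Volume: 1340 m³ = 1,340,000 L.
After draining 56% and refilling: 211 × 0.44 + 52 × 0.56 = 121.96 ppm.
Deficit to target: 147 − 121.96 = 25.04 mg/L.
As CaCO₃: 25.04 mg/L × 1,340,000 L = 33,550 g; ÷ 50 g/eq ÷ 2 = 335.5 mol Na₂CO₃.
Mass: 335.5 × 106 = 35,570 g.

35.6 kg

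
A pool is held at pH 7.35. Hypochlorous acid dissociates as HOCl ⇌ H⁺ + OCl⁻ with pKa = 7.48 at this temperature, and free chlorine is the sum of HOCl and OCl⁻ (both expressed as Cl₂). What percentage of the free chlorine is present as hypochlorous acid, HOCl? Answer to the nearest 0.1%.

[OCl⁻]/[HOCl] = 10^(pH − pKa) = 10^(7.35 − 7.48) = 10^-0.13 = 0.7413.
Fraction as HOCl = 1 / (1 + 0.7413) = 0.5743.

57.4%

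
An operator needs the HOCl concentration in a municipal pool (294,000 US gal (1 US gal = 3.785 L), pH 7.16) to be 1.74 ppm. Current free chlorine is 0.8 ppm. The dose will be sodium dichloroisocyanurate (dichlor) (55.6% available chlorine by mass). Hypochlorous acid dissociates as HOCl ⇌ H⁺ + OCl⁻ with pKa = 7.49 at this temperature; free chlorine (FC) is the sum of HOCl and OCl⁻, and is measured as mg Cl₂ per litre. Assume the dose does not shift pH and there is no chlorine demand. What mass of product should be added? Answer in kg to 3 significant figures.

3.51 kg

Volume: 294,000 US gal × 3.785 L/gal = 1,112,790 L.
[OCl⁻]/[HOCl] = 10^(pH − pKa) = 10^(7.16 − 7.49) = 0.4677; fraction as HOCl = 1/(1 + 0.4677) = 0.6813.
Free chlorine required for 1.74 ppm HOCl: 1.74 / 0.6813 = 2.554 ppm.
FC to add: 2.554 − 0.8 = 1.754 mg/L as Cl₂.
Cl₂ equivalent: 1.754 mg/L × 1,112,790 L = 1952 g.
Product at 55.6% available Cl: 1952 / 0.556 = 3510 g.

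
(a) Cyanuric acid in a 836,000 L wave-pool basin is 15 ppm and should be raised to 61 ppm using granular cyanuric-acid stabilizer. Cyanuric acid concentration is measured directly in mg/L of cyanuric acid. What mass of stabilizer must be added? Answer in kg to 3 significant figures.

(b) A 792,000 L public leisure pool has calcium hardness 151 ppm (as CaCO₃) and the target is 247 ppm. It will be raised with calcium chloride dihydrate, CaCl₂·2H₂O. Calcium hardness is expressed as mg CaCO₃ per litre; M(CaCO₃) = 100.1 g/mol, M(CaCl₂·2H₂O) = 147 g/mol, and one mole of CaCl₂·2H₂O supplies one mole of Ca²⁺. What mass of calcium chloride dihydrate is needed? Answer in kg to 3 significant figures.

(a) CYA to add: (61 − 15) = 46 mg/L × 836,000 L = 38,460 g cyanuric acid.

(b) Hardness to add: (247 − 151) = 96 mg/L as CaCO₃ × 792,000 L = 76,030 g as CaCO₃.
(b) Moles of Ca²⁺ (1 mol Ca²⁺ ≡ 1 mol CaCO₃): 76,030 / 100.1 g/mol = 759.6 mol.
(b) Mass of CaCl₂·2H₂O: 759.6 × 147 = 111,700 g.

(a) 38.5 kg; (b) 112 kg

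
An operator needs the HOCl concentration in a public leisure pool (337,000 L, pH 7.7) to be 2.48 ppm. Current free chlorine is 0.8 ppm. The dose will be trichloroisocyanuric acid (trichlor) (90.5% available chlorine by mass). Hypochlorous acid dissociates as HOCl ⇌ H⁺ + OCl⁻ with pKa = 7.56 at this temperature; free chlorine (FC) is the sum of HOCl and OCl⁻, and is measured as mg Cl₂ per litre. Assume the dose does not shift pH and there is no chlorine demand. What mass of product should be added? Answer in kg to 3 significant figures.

[OCl⁻]/[HOCl] = 10^(pH − pKa) = 10^(7.7 − 7.56) = 1.38; fraction as HOCl = 1/(1 + 1.38) = 0.4201.
Free chlorine required for 2.48 ppm HOCl: 2.48 / 0.4201 = 5.903 ppm.
FC to add: 5.903 − 0.8 = 5.103 mg/L as Cl₂.
Cl₂ equivalent: 5.103 mg/L × 337,000 L = 1720 g.
Product at 90.5% available Cl: 1720 / 0.905 = 1900 g.

1.90 kg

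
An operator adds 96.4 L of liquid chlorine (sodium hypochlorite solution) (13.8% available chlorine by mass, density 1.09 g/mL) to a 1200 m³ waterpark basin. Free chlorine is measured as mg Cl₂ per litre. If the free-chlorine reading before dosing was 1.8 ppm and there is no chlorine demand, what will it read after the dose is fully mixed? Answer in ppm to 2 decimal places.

Volume: 1200 m³ = 1,200,000 L.
Mass of solution: 96.4 L × 1000 mL/L × 1.09 g/mL = 105,100 g.
Available chlorine delivered: 105,100 g × 0.138 = 14,500 g as Cl₂.
Concentration rise: 14,500 g / 1,200,000 L = 12.08 mg/L = 12.08 ppm.
Final FC: 1.8 + 12.08 = 13.88 ppm.

13.88 ppm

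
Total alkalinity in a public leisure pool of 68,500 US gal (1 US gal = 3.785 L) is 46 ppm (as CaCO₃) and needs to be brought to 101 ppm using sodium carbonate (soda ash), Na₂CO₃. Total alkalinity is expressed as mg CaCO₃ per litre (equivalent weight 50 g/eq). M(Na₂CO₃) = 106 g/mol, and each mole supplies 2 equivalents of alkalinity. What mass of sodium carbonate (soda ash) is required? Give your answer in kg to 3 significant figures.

15.1 kg

Volume: 68,500 US gal × 3.785 L/gal = 259,272 L.
Alkalinity to add: (101 − 46) = 55 mg/L as CaCO₃ × 259,272 L = 14,260 g as CaCO₃.
Equivalents: 14,260 g ÷ 50 g/eq = 285.2 eq.
Each mole of Na₂CO₃ supplies 2 eq, so 285.2 / 2 = 142.6 mol.
Mass: 142.6 mol × 106 g/mol = 15,120 g.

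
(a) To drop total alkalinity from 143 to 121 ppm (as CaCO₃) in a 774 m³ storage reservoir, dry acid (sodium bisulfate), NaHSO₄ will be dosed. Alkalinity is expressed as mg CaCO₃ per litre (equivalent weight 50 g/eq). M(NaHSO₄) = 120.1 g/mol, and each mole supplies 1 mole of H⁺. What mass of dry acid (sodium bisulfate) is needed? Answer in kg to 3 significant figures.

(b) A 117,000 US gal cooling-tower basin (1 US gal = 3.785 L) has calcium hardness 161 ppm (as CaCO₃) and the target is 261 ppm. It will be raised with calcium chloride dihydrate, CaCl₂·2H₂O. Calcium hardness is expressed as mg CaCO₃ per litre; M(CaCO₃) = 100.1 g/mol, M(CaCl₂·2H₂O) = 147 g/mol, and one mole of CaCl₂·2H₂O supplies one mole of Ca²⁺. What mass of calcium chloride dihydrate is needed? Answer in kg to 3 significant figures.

(a) Volume: 774 m³ = 774,000 L.
(a) Alkalinity to neutralize: (143 − 121) = 22 mg/L as CaCO₃ × 774,000 L = 17,030 g as CaCO₃.
(a) Equivalents of H⁺ required: 17,030 ÷ 50 g/eq = 340.6 eq = 340.6 mol NaHSO₄.
(a) Mass of NaHSO₄: 340.6 × 120.1 = 40,900 g.

(b) Volume: 117,000 US gal × 3.785 L/gal = 442,845 L.
(b) Hardness to add: (261 − 161) = 100 mg/L as CaCO₃ × 442,845 L = 44,280 g as CaCO₃.
(b) Moles of Ca²⁺ (1 mol Ca²⁺ ≡ 1 mol CaCO₃): 44,280 / 100.1 g/mol = 442.4 mol.
(b) Mass of CaCl₂·2H₂O: 442.4 × 147 = 65,030 g.

(a) 40.9 kg; (b) 65.0 kg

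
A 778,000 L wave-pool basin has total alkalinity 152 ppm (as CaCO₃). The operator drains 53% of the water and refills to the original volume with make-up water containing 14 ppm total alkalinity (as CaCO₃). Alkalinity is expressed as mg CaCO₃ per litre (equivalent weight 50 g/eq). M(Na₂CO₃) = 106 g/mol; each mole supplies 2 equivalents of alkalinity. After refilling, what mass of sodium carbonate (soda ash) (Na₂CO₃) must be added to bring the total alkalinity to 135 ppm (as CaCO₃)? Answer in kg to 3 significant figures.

After draining 53% and refilling: 152 × 0.47 + 14 × 0.53 = 78.86 ppm.
Deficit to target: 135 − 78.86 = 56.14 mg/L.
As CaCO₃: 56.14 mg/L × 778,000 L = 43,680 g; ÷ 50 g/eq ÷ 2 = 436.8 mol Na₂CO₃.
Mass: 436.8 × 106 = 46,300 g.

46.3 kg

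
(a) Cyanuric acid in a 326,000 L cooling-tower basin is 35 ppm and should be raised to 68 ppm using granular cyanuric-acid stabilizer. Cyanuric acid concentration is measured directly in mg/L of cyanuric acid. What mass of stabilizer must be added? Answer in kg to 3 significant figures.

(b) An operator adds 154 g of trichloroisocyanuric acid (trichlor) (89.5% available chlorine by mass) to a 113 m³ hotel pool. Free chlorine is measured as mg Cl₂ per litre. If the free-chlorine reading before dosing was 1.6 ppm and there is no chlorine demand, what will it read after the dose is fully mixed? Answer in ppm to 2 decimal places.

(a) 10.8 kg; (b) 2.82 ppm

(a) CYA to add: (68 − 35) = 33 mg/L × 326,000 L = 10,760 g cyanuric acid.

(b) Volume: 113 m³ = 113,000 L.
(b) Available chlorine delivered: 154 g × 0.895 = 137.8 g as Cl₂.
(b) Concentration rise: 137.8 g / 113,000 L = 1.22 mg/L = 1.22 ppm.
(b) Final FC: 1.6 + 1.22 = 2.82 ppm.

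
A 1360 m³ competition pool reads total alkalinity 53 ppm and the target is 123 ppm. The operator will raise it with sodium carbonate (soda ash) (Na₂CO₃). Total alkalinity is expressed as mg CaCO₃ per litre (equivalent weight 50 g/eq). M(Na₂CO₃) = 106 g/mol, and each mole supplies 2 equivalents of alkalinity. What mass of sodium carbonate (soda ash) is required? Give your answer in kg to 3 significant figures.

101 kg

Volume: 1360 m³ = 1,360,000 L.
Alkalinity to add: (123 − 53) = 70 mg/L as CaCO₃ × 1,360,000 L = 95,200 g as CaCO₃.
Equivalents: 95,200 g ÷ 50 g/eq = 1904 eq.
Each mole of Na₂CO₃ supplies 2 eq, so 1904 / 2 = 952 mol.
Mass: 952 mol × 106 g/mol = 100,900 g.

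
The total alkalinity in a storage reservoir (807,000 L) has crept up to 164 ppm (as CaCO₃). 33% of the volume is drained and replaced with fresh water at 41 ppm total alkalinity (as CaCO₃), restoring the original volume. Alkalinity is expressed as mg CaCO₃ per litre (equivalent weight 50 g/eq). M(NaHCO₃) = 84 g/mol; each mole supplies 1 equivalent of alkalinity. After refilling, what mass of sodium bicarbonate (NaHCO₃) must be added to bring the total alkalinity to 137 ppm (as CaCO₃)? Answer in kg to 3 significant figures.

18.4 kg

After draining 33% and refilling: 164 × 0.67 + 41 × 0.33 = 123.41 ppm.
Deficit to target: 137 − 123.41 = 13.59 mg/L.
As CaCO₃: 13.59 mg/L × 807,000 L = 10,970 g; ÷ 50 g/eq ÷ 1 = 219.3 mol NaHCO₃.
Mass: 219.3 × 84 = 18,420 g.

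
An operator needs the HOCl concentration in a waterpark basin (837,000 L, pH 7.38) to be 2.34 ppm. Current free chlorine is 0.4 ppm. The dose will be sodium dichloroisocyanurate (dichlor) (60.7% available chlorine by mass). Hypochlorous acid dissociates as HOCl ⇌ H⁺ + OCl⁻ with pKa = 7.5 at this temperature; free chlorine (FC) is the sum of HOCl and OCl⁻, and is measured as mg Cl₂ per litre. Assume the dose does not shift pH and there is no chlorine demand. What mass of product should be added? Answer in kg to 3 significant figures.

[OCl⁻]/[HOCl] = 10^(pH − pKa) = 10^(7.38 − 7.5) = 0.7586; fraction as HOCl = 1/(1 + 0.7586) = 0.5686.
Free chlorine required for 2.34 ppm HOCl: 2.34 / 0.5686 = 4.115 ppm.
FC to add: 4.115 − 0.4 = 3.715 mg/L as Cl₂.
Cl₂ equivalent: 3.715 mg/L × 837,000 L = 3110 g.
Product at 60.7% available Cl: 3110 / 0.607 = 5123 g.

5.12 kg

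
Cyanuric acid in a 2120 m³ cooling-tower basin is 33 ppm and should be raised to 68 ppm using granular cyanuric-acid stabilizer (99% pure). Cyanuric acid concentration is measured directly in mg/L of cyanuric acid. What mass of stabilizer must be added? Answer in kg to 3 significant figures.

74.9 kg

Volume: 2120 m³ = 2,120,000 L.
CYA to add: (68 − 33) = 35 mg/L × 2,120,000 L = 74,200 g cyanuric acid.
At 99% purity: 74,200 / 0.99 = 74,950 g product.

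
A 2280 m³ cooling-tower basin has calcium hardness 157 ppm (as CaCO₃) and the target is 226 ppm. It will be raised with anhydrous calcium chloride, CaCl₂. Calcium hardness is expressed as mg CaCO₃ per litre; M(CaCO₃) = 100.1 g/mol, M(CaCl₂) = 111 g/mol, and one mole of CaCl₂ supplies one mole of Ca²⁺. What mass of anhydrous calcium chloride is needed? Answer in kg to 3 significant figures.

Volume: 2280 m³ = 2,280,000 L.
Hardness to add: (226 − 157) = 69 mg/L as CaCO₃ × 2,280,000 L = 157,300 g as CaCO₃.
Moles of Ca²⁺ (1 mol Ca²⁺ ≡ 1 mol CaCO₃): 157,300 / 100.1 g/mol = 1572 mol.
Mass of CaCl₂: 1572 × 111 = 174,500 g.

174 kg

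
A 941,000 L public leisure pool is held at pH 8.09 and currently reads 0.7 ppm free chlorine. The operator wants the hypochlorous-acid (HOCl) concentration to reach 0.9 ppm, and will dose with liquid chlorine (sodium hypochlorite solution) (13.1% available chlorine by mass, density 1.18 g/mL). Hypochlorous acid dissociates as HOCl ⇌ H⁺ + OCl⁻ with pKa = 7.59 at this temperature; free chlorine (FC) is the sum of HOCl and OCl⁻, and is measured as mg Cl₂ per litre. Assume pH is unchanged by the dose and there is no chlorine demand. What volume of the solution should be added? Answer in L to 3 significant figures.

[OCl⁻]/[HOCl] = 10^(pH − pKa) = 10^(8.09 − 7.59) = 3.162; fraction as HOCl = 1/(1 + 3.162) = 0.2403.
Free chlorine required for 0.9 ppm HOCl: 0.9 / 0.2403 = 3.746 ppm.
FC to add: 3.746 − 0.7 = 3.046 mg/L as Cl₂.
Cl₂ equivalent: 3.046 mg/L × 941,000 L = 2866 g.
Product at 13.1% available Cl: 2866 / 0.131 = 21,880 g.
Volume: 21,880 g ÷ 1.18 g/mL = 18,540 mL.

18.5 L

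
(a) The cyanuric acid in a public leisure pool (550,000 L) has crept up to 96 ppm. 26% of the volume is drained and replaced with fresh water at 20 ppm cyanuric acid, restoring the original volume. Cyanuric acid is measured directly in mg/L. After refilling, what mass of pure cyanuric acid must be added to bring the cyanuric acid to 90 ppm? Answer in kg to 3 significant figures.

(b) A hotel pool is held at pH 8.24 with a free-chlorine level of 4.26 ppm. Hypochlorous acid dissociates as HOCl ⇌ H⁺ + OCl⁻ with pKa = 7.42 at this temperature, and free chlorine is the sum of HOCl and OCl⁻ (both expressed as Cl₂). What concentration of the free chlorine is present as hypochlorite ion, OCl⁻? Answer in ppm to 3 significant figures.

(a) After draining 26% and refilling: 96 × 0.74 + 20 × 0.26 = 76.24 ppm.
(a) Deficit to target: 90 − 76.24 = 13.76 mg/L.
(a) Mass: 13.76 mg/L × 550,000 L = 7568 g cyanuric acid.

(b) [OCl⁻]/[HOCl] = 10^(pH − pKa) = 10^(8.24 − 7.42) = 10^0.82 = 6.607.
(b) Fraction as HOCl = 1 / (1 + 6.607) = 0.1315.
(b) OCl⁻ = (1 − 0.1315) × 4.26 ppm = 3.7 ppm.

(a) 7.57 kg; (b) 3.70 ppm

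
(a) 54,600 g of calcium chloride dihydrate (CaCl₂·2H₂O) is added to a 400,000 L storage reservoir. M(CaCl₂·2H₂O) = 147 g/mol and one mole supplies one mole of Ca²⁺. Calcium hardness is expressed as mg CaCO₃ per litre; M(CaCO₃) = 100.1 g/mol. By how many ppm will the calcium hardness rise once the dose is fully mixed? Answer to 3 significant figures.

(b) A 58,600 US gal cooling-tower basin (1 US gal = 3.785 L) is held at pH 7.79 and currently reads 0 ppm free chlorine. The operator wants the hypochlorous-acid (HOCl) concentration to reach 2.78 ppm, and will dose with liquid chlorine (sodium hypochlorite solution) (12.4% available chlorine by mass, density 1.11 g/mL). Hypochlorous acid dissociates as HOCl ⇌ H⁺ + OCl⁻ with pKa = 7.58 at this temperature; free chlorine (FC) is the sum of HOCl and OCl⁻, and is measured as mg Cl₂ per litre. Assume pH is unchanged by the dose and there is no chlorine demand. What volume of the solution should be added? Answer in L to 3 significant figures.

(a) Moles of Ca²⁺: 54,600 g ÷ 147 g/mol = 371.4 mol.
(a) As CaCO₃: 371.4 mol × 100.1 g/mol = 37,180 g.
(a) Rise: 37,180 g / 400,000 L × 1000 = 92.95 mg/L.

(b) Volume: 58,600 US gal × 3.785 L/gal = 221,801 L.
(b) [OCl⁻]/[HOCl] = 10^(pH − pKa) = 10^(7.79 − 7.58) = 1.622; fraction as HOCl = 1/(1 + 1.622) = 0.3814.
(b) Free chlorine required for 2.78 ppm HOCl: 2.78 / 0.3814 = 7.289 ppm.
(b) FC to add: 7.289 − 0 = 7.289 mg/L as Cl₂.
(b) Cl₂ equivalent: 7.289 mg/L × 221,801 L = 1617 g.
(b) Product at 12.4% available Cl: 1617 / 0.124 = 13,040 g.
(b) Volume: 13,040 g ÷ 1.11 g/mL = 11,750 mL.

(a) 93.0 ppm; (b) 11.7 L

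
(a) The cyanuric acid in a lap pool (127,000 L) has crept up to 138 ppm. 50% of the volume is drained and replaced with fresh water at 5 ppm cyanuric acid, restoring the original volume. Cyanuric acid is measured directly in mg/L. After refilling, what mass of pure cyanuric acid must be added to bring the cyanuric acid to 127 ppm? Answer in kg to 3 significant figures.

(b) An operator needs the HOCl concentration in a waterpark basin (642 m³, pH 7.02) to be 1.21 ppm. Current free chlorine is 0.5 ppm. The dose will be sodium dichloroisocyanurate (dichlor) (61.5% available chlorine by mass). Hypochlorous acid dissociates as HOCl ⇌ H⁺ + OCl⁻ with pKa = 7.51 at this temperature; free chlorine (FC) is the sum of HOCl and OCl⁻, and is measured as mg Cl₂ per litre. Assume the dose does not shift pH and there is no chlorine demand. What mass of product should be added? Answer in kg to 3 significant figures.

(a) 7.05 kg; (b) 1.15 kg

(a) After draining 50% and refilling: 138 × 0.50 + 5 × 0.50 = 71.5 ppm.
(a) Deficit to target: 127 − 71.5 = 55.5 mg/L.
(a) Mass: 55.5 mg/L × 127,000 L = 7048 g cyanuric acid.

(b) Volume: 642 m³ = 642,000 L.
(b) [OCl⁻]/[HOCl] = 10^(pH − pKa) = 10^(7.02 − 7.51) = 0.3236; fraction as HOCl = 1/(1 + 0.3236) = 0.7555.
(b) Free chlorine required for 1.21 ppm HOCl: 1.21 / 0.7555 = 1.602 ppm.
(b) FC to add: 1.602 − 0.5 = 1.102 mg/L as Cl₂.
(b) Cl₂ equivalent: 1.102 mg/L × 642,000 L = 707.2 g.
(b) Product at 61.5% available Cl: 707.2 / 0.615 = 1150 g.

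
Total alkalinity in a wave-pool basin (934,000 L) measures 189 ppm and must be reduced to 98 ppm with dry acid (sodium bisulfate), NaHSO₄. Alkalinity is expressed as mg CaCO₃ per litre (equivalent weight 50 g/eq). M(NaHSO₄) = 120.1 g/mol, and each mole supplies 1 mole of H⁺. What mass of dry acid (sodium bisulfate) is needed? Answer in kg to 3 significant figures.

Alkalinity to neutralize: (189 − 98) = 91 mg/L as CaCO₃ × 934,000 L = 84,990 g as CaCO₃.
Equivalents of H⁺ required: 84,990 ÷ 50 g/eq = 1700 eq = 1700 mol NaHSO₄.
Mass of NaHSO₄: 1700 × 120.1 = 204,200 g.

204 kg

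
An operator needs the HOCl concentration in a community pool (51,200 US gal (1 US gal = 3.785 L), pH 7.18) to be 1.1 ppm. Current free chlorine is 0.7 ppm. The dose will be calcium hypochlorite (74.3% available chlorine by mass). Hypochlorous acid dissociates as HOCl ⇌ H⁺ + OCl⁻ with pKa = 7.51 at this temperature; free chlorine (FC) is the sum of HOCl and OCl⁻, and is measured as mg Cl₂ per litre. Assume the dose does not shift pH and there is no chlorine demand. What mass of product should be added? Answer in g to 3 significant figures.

Volume: 51,200 US gal × 3.785 L/gal = 193,792 L.
[OCl⁻]/[HOCl] = 10^(pH − pKa) = 10^(7.18 − 7.51) = 0.4677; fraction as HOCl = 1/(1 + 0.4677) = 0.6813.
Free chlorine required for 1.1 ppm HOCl: 1.1 / 0.6813 = 1.615 ppm.
FC to add: 1.615 − 0.7 = 0.9145 mg/L as Cl₂.
Cl₂ equivalent: 0.9145 mg/L × 193,792 L = 177.2 g.
Product at 74.3% available Cl: 177.2 / 0.743 = 238.5 g.

239 g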